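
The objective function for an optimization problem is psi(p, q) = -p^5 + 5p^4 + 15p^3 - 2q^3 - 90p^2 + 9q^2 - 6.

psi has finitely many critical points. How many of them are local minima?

psi separates as a function of p plus a function of q, so ∇psi=0 decouples.
∂psi/∂p = -5p(p - 4)(p - 3)(p + 3) = 0 at p ∈ {-3, 0, 3, 4}; ∂psi/∂q = -6q(q - 3) = 0 at q ∈ {0, 3}.
The Hessian is diagonal: diag(psi_pp, psi_qq). Second derivatives: psi_pp(-3)=630, psi_pp(0)=-180, psi_pp(3)=90, psi_pp(4)=-140; psi_qq(0)=18, psi_qq(3)=-18.
Local minima occur where both diagonal entries positive: (-3, 0), (3, 0). Count: 2.

2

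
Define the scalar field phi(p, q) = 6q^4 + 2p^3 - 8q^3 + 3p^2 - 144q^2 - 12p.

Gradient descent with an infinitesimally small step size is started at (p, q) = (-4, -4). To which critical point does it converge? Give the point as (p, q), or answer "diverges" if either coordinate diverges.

phi is separable, so gradient descent decouples: p follows -∂phi/∂p, q follows -∂phi/∂q.
∂phi/∂p = 6(p - 1)(p + 2); at p=-4 this is 60, so p decreases.
∂phi/∂q = 24q(q - 4)(q + 3); at q=-4 this is -768, so q increases.
The p-coordinate has no critical point in that direction and runs off to infinity.

diverges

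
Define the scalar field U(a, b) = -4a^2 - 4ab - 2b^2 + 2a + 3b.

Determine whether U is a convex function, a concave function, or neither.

U is quadratic, so its Hessian is the constant matrix H = [[-8, -4], [-4, -4]].
det(H) = 16, tr(H) = -12.
det(H) > 0 and tr(H) < 0, so H is negative definite everywhere: concave.

concave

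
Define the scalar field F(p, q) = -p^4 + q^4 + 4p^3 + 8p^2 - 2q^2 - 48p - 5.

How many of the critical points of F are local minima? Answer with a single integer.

2

F separates as a function of p plus a function of q, so ∇F=0 decouples.
∂F/∂p = -4(p - 3)(p - 2)(p + 2) = 0 at p ∈ {-2, 2, 3}; ∂F/∂q = 4q(q - 1)(q + 1) = 0 at q ∈ {-1, 0, 1}.
The Hessian is diagonal: diag(F_pp, F_qq). Second derivatives: F_pp(-2)=-80, F_pp(2)=16, F_pp(3)=-20; F_qq(-1)=8, F_qq(0)=-4, F_qq(1)=8.
Local minima occur where both diagonal entries positive: (2, -1), (2, 1). Count: 2.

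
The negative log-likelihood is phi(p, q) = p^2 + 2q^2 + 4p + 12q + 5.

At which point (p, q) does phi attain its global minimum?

phi(p,q) separates as A(p) + B(q) + 5, so its minimum is min A + min B + 5.
A'(p) = 2p + 4 vanishes at p ∈ {-2}; B'(q) = 4q + 12 vanishes at q ∈ {-3}.
Local minima of A (where A''>0): A(-2)=-4. Local minima of B: B(-3)=-18.
So the global minimum of phi is A(-2) + B(-3) + 5 = -4 − 18 + 5 = -17, attained at (-2, -3).

(-2, -3)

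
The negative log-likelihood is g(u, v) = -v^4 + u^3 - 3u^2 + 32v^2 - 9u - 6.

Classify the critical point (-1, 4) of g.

The mixed partial ∂²g/∂u∂v is 0, so the Hessian at any point is diag(g_uu, g_vv) = diag(6(u - 1), 4(-3v^2 + 16)).
At (-1, 4): H = diag(-12, -128).
Both eigenvalues are negative, so H is negative definite: a local maximum.

local maximum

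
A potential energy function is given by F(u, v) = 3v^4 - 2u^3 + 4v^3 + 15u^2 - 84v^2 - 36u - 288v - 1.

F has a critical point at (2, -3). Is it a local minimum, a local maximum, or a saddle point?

local minimum

The mixed partial ∂²F/∂u∂v is 0, so the Hessian at any point is diag(F_uu, F_vv) = diag(6(-2u + 5), 12(3v^2 + 2v - 14)).
At (2, -3): H = diag(6, 84).
Both eigenvalues are positive, so H is positive definite: a local minimum.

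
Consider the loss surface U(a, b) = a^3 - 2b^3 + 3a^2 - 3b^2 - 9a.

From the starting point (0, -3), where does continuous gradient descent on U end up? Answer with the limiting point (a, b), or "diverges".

(1, -1)

U is separable, so gradient descent decouples: a follows -∂U/∂a, b follows -∂U/∂b.
∂U/∂a = 3(a - 1)(a + 3); at a=0 this is -9, so a increases.
∂U/∂b = -6b(b + 1); at b=-3 this is -36, so b increases.
a converges to its nearest critical value 1 (a local min of the a-part); b converges to -1. The iterate converges to (1, -1).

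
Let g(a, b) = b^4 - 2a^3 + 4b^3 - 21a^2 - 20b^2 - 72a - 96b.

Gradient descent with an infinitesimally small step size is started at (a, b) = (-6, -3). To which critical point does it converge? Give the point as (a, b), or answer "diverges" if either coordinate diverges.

(-4, -4)

g is separable, so gradient descent decouples: a follows -∂g/∂a, b follows -∂g/∂b.
∂g/∂a = -6(a + 3)(a + 4); at a=-6 this is -36, so a increases.
∂g/∂b = 4(b - 3)(b + 2)(b + 4); at b=-3 this is 24, so b decreases.
a converges to its nearest critical value -4 (a local min of the a-part); b converges to -4. The iterate converges to (-4, -4).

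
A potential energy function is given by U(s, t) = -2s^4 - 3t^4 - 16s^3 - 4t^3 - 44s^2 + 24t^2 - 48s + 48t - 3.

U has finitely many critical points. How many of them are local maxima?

U separates as a function of s plus a function of t, so ∇U=0 decouples.
∂U/∂s = -8(s + 1)(s + 2)(s + 3) = 0 at s ∈ {-3, -2, -1}; ∂U/∂t = -12(t - 2)(t + 1)(t + 2) = 0 at t ∈ {-2, -1, 2}.
The Hessian is diagonal: diag(U_ss, U_tt). Second derivatives: U_ss(-3)=-16, U_ss(-2)=8, U_ss(-1)=-16; U_tt(-2)=-48, U_tt(-1)=36, U_tt(2)=-144.
Local maxima occur where both diagonal entries negative: (-3, -2), (-3, 2), (-1, -2), (-1, 2). Count: 4.

4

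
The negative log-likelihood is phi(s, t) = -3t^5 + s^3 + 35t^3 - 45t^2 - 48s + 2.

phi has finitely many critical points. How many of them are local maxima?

2

phi separates as a function of s plus a function of t, so ∇phi=0 decouples.
∂phi/∂s = 3(s - 4)(s + 4) = 0 at s ∈ {-4, 4}; ∂phi/∂t = -15t(t - 2)(t - 1)(t + 3) = 0 at t ∈ {-3, 0, 1, 2}.
The Hessian is diagonal: diag(phi_ss, phi_tt). Second derivatives: phi_ss(-4)=-24, phi_ss(4)=24; phi_tt(-3)=900, phi_tt(0)=-90, phi_tt(1)=60, phi_tt(2)=-150.
Local maxima occur where both diagonal entries negative: (-4, 0), (-4, 2). Count: 2.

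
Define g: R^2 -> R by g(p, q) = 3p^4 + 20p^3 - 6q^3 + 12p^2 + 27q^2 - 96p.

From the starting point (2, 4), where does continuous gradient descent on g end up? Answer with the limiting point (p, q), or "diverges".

diverges

g is separable, so gradient descent decouples: p follows -∂g/∂p, q follows -∂g/∂q.
∂g/∂p = 12(p - 1)(p + 2)(p + 4); at p=2 this is 288, so p decreases.
∂g/∂q = -18q(q - 3); at q=4 this is -72, so q increases.
The q-coordinate has no critical point in that direction and runs off to infinity.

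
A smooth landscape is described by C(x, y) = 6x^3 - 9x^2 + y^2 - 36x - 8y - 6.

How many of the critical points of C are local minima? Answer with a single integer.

1

C separates as a function of x plus a function of y, so ∇C=0 decouples.
∂C/∂x = 18(x - 2)(x + 1) = 0 at x ∈ {-1, 2}; ∂C/∂y = 2(y - 4) = 0 at y ∈ {4}.
The Hessian is diagonal: diag(C_xx, C_yy). Second derivatives: C_xx(-1)=-54, C_xx(2)=54; C_yy(4)=2.
Local minima occur where both diagonal entries positive: (2, 4). Count: 1.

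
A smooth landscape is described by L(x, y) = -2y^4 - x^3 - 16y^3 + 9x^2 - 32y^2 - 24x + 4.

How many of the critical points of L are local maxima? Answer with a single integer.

L separates as a function of x plus a function of y, so ∇L=0 decouples.
∂L/∂x = -3(x - 4)(x - 2) = 0 at x ∈ {2, 4}; ∂L/∂y = -8y(y + 2)(y + 4) = 0 at y ∈ {-4, -2, 0}.
The Hessian is diagonal: diag(L_xx, L_yy). Second derivatives: L_xx(2)=6, L_xx(4)=-6; L_yy(-4)=-64, L_yy(-2)=32, L_yy(0)=-64.
Local maxima occur where both diagonal entries negative: (4, -4), (4, 0). Count: 2.

2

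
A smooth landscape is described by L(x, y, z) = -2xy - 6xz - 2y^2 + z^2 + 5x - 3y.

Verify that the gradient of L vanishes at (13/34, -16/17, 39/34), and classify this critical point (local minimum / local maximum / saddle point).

saddle point

∇L = (-2y - 6z + 5, -2x - 4y - 3, -6x + 2z); substituting (13/34, -16/17, 39/34) gives ∇L = (0, 0, 0), so (13/34, -16/17, 39/34) is indeed a critical point.
The Hessian is constant: H = [[0, -2, -6], [-2, -4, 0], [-6, 0, 2]].
Leading principal minors: Δ₁ = 0, Δ₂ = -4, Δ₃ = 136.
The minors fit neither the all-positive nor the alternating-sign pattern, so H is indefinite: a saddle point.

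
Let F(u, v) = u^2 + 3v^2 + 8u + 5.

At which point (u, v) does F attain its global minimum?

F(u,v) separates as P(u) + Q(v) + 5, so its minimum is min P + min Q + 5.
P'(u) = 2u + 8 vanishes at u ∈ {-4}; Q'(v) = 6v vanishes at v ∈ {0}.
Local minima of P (where P''>0): P(-4)=-16. Local minima of Q: Q(0)=0.
So the global minimum of F is P(-4) + Q(0) + 5 = -16 + 0 + 5 = -11, attained at (-4, 0).

(-4, 0)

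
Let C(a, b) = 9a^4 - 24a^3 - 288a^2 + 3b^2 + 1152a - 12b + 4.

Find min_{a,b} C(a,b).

-5384

C(a,b) separates as P(a) + Q(b) + 4, so its minimum is min P + min Q + 4.
P'(a) = 36(a - 4)(a - 2)(a + 4) vanishes at a ∈ {-4, 2, 4}; Q'(b) = 6b - 12 vanishes at b ∈ {2}.
Local minima of P (where P''>0): P(-4)=-5376, P(4)=768. Local minima of Q: Q(2)=-12.
So the global minimum of C is P(-4) + Q(2) + 4 = -5376 − 12 + 4 = -5384, attained at (-4, 2).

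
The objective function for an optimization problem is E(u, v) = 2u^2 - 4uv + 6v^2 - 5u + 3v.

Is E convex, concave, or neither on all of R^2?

E is quadratic, so its Hessian is the constant matrix H = [[4, -4], [-4, 12]].
det(H) = 32, tr(H) = 16.
det(H) > 0 and tr(H) > 0, so H is positive definite everywhere: convex.

convex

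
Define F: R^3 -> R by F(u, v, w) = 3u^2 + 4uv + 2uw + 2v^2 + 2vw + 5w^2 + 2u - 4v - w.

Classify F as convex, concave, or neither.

F is quadratic, so its Hessian is the constant matrix H = [[6, 4, 2], [4, 4, 2], [2, 2, 10]].
Leading principal minors: 6, 8, 72.
All positive ⇒ H ≻ 0 ⇒ convex.

convex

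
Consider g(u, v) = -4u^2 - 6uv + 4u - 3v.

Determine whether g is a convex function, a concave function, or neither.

g is quadratic, so its Hessian is the constant matrix H = [[-8, -6], [-6, 0]].
det(H) = -36, tr(H) = -8.
det(H) < 0, so H is indefinite: neither convex nor concave.

neither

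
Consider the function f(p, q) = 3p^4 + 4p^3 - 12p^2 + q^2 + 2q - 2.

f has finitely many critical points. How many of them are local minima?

f separates as a function of p plus a function of q, so ∇f=0 decouples.
∂f/∂p = 12p(p - 1)(p + 2) = 0 at p ∈ {-2, 0, 1}; ∂f/∂q = 2(q + 1) = 0 at q ∈ {-1}.
The Hessian is diagonal: diag(f_pp, f_qq). Second derivatives: f_pp(-2)=72, f_pp(0)=-24, f_pp(1)=36; f_qq(-1)=2.
Local minima occur where both diagonal entries positive: (-2, -1), (1, -1). Count: 2.

2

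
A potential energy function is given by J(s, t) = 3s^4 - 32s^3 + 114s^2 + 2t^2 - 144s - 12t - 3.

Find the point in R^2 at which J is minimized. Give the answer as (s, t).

(1, 3)

J(s,t) separates as P(s) + Q(t) − 3, so its minimum is min P + min Q − 3.
P'(s) = 12(s - 4)(s - 3)(s - 1) vanishes at s ∈ {1, 3, 4}; Q'(t) = 4(t - 3) vanishes at t ∈ {3}.
Local minima of P (where P''>0): P(1)=-59, P(4)=-32. Local minima of Q: Q(3)=-18.
So the global minimum of J is P(1) + Q(3) − 3 = -59 − 18 − 3 = -80, attained at (1, 3).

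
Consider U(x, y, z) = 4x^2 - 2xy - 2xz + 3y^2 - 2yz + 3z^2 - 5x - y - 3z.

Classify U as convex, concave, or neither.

U is quadratic, so its Hessian is the constant matrix H = [[8, -2, -2], [-2, 6, -2], [-2, -2, 6]].
Leading principal minors: 8, 44, 192.
All positive ⇒ H ≻ 0 ⇒ convex.

convex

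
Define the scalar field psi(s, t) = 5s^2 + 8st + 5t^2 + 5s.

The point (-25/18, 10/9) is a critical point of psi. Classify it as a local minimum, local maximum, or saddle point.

local minimum

The Hessian of psi is constant: H = [[10, 8], [8, 10]].
det(H) = 10·10 − 8² = 36.
det(H) > 0 and tr(H) = 20 > 0, so H is positive definite and the point is a local minimum.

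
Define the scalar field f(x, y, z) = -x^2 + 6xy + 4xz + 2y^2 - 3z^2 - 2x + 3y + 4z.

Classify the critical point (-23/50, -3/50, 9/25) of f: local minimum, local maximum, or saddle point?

The Hessian is constant: H = [[-2, 6, 4], [6, 4, 0], [4, 0, -6]].
Leading principal minors: Δ₁ = -2, Δ₂ = -44, Δ₃ = 200.
The minors fit neither the all-positive nor the alternating-sign pattern, so H is indefinite: a saddle point.

saddle point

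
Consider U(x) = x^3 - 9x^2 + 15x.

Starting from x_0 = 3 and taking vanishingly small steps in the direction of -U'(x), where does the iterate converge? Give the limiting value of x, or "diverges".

U'(x) = 3(x - 5)(x - 1), so U'(3) = -12.
Gradient descent moves in the -U' direction, i.e. x is increasing.
The nearest critical point in that direction is x = 5, where U'' = 12 > 0 (a local minimum). The iterate converges there.

5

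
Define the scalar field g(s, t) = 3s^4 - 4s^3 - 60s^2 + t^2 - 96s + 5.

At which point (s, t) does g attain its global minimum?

g(s,t) separates as P(s) + Q(t) + 5, so its minimum is min P + min Q + 5.
P'(s) = 12(s - 4)(s + 1)(s + 2) vanishes at s ∈ {-2, -1, 4}; Q'(t) = 2t vanishes at t ∈ {0}.
Local minima of P (where P''>0): P(-2)=32, P(4)=-832. Local minima of Q: Q(0)=0.
So the global minimum of g is P(4) + Q(0) + 5 = -832 + 0 + 5 = -827, attained at (4, 0).

(4, 0)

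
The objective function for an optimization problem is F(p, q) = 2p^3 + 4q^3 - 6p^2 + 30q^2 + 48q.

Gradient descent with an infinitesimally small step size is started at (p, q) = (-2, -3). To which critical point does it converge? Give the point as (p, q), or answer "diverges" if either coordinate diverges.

diverges

F is separable, so gradient descent decouples: p follows -∂F/∂p, q follows -∂F/∂q.
∂F/∂p = 6p(p - 2); at p=-2 this is 48, so p decreases.
∂F/∂q = 12(q + 1)(q + 4); at q=-3 this is -24, so q increases.
The p-coordinate has no critical point in that direction and runs off to infinity.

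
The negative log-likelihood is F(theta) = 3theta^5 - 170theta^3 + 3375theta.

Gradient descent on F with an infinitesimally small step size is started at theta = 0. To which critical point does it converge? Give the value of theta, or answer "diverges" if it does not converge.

F'(theta) = 15(theta - 5)(theta - 3)(theta + 3)(theta + 5), so F'(0) = 3375.
Gradient descent moves in the -F' direction, i.e. theta is decreasing.
The nearest critical point in that direction is theta = -3, where F'' = 1440 > 0 (a local minimum). The iterate converges there.

-3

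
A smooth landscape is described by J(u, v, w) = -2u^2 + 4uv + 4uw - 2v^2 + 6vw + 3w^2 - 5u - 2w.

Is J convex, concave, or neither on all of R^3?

neither

J is quadratic, so its Hessian is the constant matrix H = [[-4, 4, 4], [4, -4, 6], [4, 6, 6]].
Leading principal minors: -4, 0, 400.
Neither pattern holds ⇒ H is indefinite ⇒ neither convex nor concave.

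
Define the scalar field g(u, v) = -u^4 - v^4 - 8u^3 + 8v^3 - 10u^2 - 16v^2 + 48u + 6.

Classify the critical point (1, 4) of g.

The mixed partial ∂²g/∂u∂v is 0, so the Hessian at any point is diag(g_uu, g_vv) = diag(-4(3u^2 + 12u + 5), 4(-3v^2 + 12v - 8)).
At (1, 4): H = diag(-80, -32).
Both eigenvalues are negative, so H is negative definite: a local maximum.

local maximum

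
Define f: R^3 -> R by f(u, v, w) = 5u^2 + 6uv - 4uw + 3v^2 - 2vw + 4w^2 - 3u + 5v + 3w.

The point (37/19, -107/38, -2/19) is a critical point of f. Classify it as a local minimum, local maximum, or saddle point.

local minimum

The Hessian is constant: H = [[10, 6, -4], [6, 6, -2], [-4, -2, 8]].
Leading principal minors: Δ₁ = 10, Δ₂ = 24, Δ₃ = 152.
All leading minors are positive, so H is positive definite: a local minimum.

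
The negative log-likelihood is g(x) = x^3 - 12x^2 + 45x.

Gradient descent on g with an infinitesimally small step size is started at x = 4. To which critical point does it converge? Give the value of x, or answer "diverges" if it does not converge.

g'(x) = 3(x - 5)(x - 3), so g'(4) = -3.
Gradient descent moves in the -g' direction, i.e. x is increasing.
The nearest critical point in that direction is x = 5, where g'' = 6 > 0 (a local minimum). The iterate converges there.

5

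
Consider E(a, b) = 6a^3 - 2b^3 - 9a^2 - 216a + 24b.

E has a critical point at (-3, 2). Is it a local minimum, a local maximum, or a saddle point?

The mixed partial ∂²E/∂a∂b is 0, so the Hessian at any point is diag(E_aa, E_bb) = diag(18(2a - 1), -12b).
At (-3, 2): H = diag(-126, -24).
Both eigenvalues are negative, so H is negative definite: a local maximum.

local maximum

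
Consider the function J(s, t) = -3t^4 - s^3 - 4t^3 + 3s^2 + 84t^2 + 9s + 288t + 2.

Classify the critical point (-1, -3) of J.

saddle point

The mixed partial ∂²J/∂s∂t is 0, so the Hessian at any point is diag(J_ss, J_tt) = diag(6(-s + 1), 12(-3t^2 - 2t + 14)).
At (-1, -3): H = diag(12, -84).
The eigenvalues have opposite signs, so H is indefinite: a saddle point.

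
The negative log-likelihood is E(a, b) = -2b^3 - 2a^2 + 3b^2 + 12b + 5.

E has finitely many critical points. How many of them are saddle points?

E separates as a function of a plus a function of b, so ∇E=0 decouples.
∂E/∂a = -4a = 0 at a ∈ {0}; ∂E/∂b = -6(b - 2)(b + 1) = 0 at b ∈ {-1, 2}.
The Hessian is diagonal: diag(E_aa, E_bb). Second derivatives: E_aa(0)=-4; E_bb(-1)=18, E_bb(2)=-18.
Saddle points occur where the two diagonal entries have opposite signs: (0, -1). Count: 1.

1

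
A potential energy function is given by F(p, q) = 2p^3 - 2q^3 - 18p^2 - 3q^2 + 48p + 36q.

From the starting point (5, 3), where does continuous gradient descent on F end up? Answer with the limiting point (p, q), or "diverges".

F is separable, so gradient descent decouples: p follows -∂F/∂p, q follows -∂F/∂q.
∂F/∂p = 6(p - 4)(p - 2); at p=5 this is 18, so p decreases.
∂F/∂q = -6(q - 2)(q + 3); at q=3 this is -36, so q increases.
The q-coordinate has no critical point in that direction and runs off to infinity.

diverges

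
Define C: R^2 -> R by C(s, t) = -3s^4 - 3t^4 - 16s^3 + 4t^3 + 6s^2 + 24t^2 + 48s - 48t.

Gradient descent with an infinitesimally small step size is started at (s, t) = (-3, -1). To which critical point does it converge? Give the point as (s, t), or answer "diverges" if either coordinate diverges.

C is separable, so gradient descent decouples: s follows -∂C/∂s, t follows -∂C/∂t.
∂C/∂s = -12(s - 1)(s + 1)(s + 4); at s=-3 this is -96, so s increases.
∂C/∂t = -12(t - 2)(t - 1)(t + 2); at t=-1 this is -72, so t increases.
s converges to its nearest critical value -1 (a local min of the s-part); t converges to 1. The iterate converges to (-1, 1).

(-1, 1)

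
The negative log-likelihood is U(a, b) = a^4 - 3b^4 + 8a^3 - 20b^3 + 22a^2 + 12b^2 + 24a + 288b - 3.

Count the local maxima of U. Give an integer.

U separates as a function of a plus a function of b, so ∇U=0 decouples.
∂U/∂a = 4(a + 1)(a + 2)(a + 3) = 0 at a ∈ {-3, -2, -1}; ∂U/∂b = -12(b - 2)(b + 3)(b + 4) = 0 at b ∈ {-4, -3, 2}.
The Hessian is diagonal: diag(U_aa, U_bb). Second derivatives: U_aa(-3)=8, U_aa(-2)=-4, U_aa(-1)=8; U_bb(-4)=-72, U_bb(-3)=60, U_bb(2)=-360.
Local maxima occur where both diagonal entries negative: (-2, -4), (-2, 2). Count: 2.

2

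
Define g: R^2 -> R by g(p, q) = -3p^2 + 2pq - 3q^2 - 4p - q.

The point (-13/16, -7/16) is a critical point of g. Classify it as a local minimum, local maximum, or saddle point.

The Hessian of g is constant: H = [[-6, 2], [2, -6]].
det(H) = (-6)·(-6) − 2² = 32.
det(H) > 0 and tr(H) = -12 < 0, so H is negative definite and the point is a local maximum.

local maximum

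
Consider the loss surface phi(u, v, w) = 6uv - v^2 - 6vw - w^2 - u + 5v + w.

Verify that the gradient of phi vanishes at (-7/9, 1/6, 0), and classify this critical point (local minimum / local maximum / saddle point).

saddle point

∇phi = (6v - 1, 6u - 2v - 6w + 5, -6v - 2w + 1); substituting (-7/9, 1/6, 0) gives ∇phi = (0, 0, 0), so (-7/9, 1/6, 0) is indeed a critical point.
The Hessian is constant: H = [[0, 6, 0], [6, -2, -6], [0, -6, -2]].
Leading principal minors: Δ₁ = 0, Δ₂ = -36, Δ₃ = 72.
The minors fit neither the all-positive nor the alternating-sign pattern, so H is indefinite: a saddle point.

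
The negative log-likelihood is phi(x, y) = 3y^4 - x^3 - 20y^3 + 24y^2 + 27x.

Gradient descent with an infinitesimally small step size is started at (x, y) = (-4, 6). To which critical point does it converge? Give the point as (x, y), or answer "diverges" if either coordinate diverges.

(-3, 4)

phi is separable, so gradient descent decouples: x follows -∂phi/∂x, y follows -∂phi/∂y.
∂phi/∂x = -3(x - 3)(x + 3); at x=-4 this is -21, so x increases.
∂phi/∂y = 12y(y - 4)(y - 1); at y=6 this is 720, so y decreases.
x converges to its nearest critical value -3 (a local min of the x-part); y converges to 4. The iterate converges to (-3, 4).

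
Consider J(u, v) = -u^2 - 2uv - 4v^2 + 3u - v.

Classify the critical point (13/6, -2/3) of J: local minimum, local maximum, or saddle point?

local maximum

The Hessian of J is constant: H = [[-2, -2], [-2, -8]].
det(H) = (-2)·(-8) − (-2)² = 12.
det(H) > 0 and tr(H) = -10 < 0, so H is negative definite and the point is a local maximum.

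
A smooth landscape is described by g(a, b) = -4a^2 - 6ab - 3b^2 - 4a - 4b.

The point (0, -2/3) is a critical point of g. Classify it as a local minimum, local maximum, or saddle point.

local maximum

The Hessian of g is constant: H = [[-8, -6], [-6, -6]].
det(H) = (-8)·(-6) − (-6)² = 12.
det(H) > 0 and tr(H) = -14 < 0, so H is negative definite and the point is a local maximum.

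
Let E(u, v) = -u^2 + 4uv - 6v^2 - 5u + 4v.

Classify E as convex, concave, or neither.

concave

E is quadratic, so its Hessian is the constant matrix H = [[-2, 4], [4, -12]].
det(H) = 8, tr(H) = -14.
det(H) > 0 and tr(H) < 0, so H is negative definite everywhere: concave.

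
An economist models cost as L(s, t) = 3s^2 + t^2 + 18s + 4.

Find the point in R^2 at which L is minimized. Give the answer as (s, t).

(-3, 0)

L(s,t) separates as P(s) + Q(t) + 4, so its minimum is min P + min Q + 4.
P'(s) = 6s + 18 vanishes at s ∈ {-3}; Q'(t) = 2t vanishes at t ∈ {0}.
Local minima of P (where P''>0): P(-3)=-27. Local minima of Q: Q(0)=0.
So the global minimum of L is P(-3) + Q(0) + 4 = -27 + 0 + 4 = -23, attained at (-3, 0).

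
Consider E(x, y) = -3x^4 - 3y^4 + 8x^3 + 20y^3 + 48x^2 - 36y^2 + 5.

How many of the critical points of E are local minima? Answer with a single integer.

E separates as a function of x plus a function of y, so ∇E=0 decouples.
∂E/∂x = -12x(x - 4)(x + 2) = 0 at x ∈ {-2, 0, 4}; ∂E/∂y = -12y(y - 3)(y - 2) = 0 at y ∈ {0, 2, 3}.
The Hessian is diagonal: diag(E_xx, E_yy). Second derivatives: E_xx(-2)=-144, E_xx(0)=96, E_xx(4)=-288; E_yy(0)=-72, E_yy(2)=24, E_yy(3)=-36.
Local minima occur where both diagonal entries positive: (0, 2). Count: 1.

1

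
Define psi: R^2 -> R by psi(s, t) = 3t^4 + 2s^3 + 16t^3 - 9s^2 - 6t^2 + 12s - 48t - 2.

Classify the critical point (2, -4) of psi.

local minimum

The mixed partial ∂²psi/∂s∂t is 0, so the Hessian at any point is diag(psi_ss, psi_tt) = diag(6(2s - 3), 12(3t^2 + 8t - 1)).
At (2, -4): H = diag(6, 180).
Both eigenvalues are positive, so H is positive definite: a local minimum.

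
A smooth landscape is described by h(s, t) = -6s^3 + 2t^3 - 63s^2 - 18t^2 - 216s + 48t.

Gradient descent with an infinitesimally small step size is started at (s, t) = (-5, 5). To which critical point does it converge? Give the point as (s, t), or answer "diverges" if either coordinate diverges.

h is separable, so gradient descent decouples: s follows -∂h/∂s, t follows -∂h/∂t.
∂h/∂s = -18(s + 3)(s + 4); at s=-5 this is -36, so s increases.
∂h/∂t = 6(t - 4)(t - 2); at t=5 this is 18, so t decreases.
s converges to its nearest critical value -4 (a local min of the s-part); t converges to 4. The iterate converges to (-4, 4).

(-4, 4)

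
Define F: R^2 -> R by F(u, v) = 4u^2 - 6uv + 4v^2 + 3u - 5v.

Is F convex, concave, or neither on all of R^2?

convex

F is quadratic, so its Hessian is the constant matrix H = [[8, -6], [-6, 8]].
det(H) = 28, tr(H) = 16.
det(H) > 0 and tr(H) > 0, so H is positive definite everywhere: convex.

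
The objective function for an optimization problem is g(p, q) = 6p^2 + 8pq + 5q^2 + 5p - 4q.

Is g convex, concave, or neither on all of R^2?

convex

g is quadratic, so its Hessian is the constant matrix H = [[12, 8], [8, 10]].
det(H) = 56, tr(H) = 22.
det(H) > 0 and tr(H) > 0, so H is positive definite everywhere: convex.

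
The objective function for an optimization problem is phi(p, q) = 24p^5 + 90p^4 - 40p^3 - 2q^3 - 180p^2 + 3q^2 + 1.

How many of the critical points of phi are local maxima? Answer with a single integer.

phi separates as a function of p plus a function of q, so ∇phi=0 decouples.
∂phi/∂p = 120p(p - 1)(p + 1)(p + 3) = 0 at p ∈ {-3, -1, 0, 1}; ∂phi/∂q = -6q(q - 1) = 0 at q ∈ {0, 1}.
The Hessian is diagonal: diag(phi_pp, phi_qq). Second derivatives: phi_pp(-3)=-2880, phi_pp(-1)=480, phi_pp(0)=-360, phi_pp(1)=960; phi_qq(0)=6, phi_qq(1)=-6.
Local maxima occur where both diagonal entries negative: (-3, 1), (0, 1). Count: 2.

2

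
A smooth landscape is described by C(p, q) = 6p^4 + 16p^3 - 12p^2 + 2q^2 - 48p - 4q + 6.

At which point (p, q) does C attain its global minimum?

C(p,q) separates as A(p) + B(q) + 6, so its minimum is min A + min B + 6.
A'(p) = 24(p - 1)(p + 1)(p + 2) vanishes at p ∈ {-2, -1, 1}; B'(q) = 4q - 4 vanishes at q ∈ {1}.
Local minima of A (where A''>0): A(-2)=16, A(1)=-38. Local minima of B: B(1)=-2.
So the global minimum of C is A(1) + B(1) + 6 = -38 − 2 + 6 = -34, attained at (1, 1).

(1, 1)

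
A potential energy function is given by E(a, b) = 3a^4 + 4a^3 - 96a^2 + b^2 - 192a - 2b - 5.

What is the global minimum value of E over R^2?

-1286

E(a,b) separates as P(a) + Q(b) − 5, so its minimum is min P + min Q − 5.
P'(a) = 12(a - 4)(a + 1)(a + 4) vanishes at a ∈ {-4, -1, 4}; Q'(b) = 2b - 2 vanishes at b ∈ {1}.
Local minima of P (where P''>0): P(-4)=-256, P(4)=-1280. Local minima of Q: Q(1)=-1.
So the global minimum of E is P(4) + Q(1) − 5 = -1280 − 1 − 5 = -1286, attained at (4, 1).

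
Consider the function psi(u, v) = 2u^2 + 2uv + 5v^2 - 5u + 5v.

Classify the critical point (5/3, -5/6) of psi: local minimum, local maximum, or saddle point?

The Hessian of psi is constant: H = [[4, 2], [2, 10]].
det(H) = 4·10 − 2² = 36.
det(H) > 0 and tr(H) = 14 > 0, so H is positive definite and the point is a local minimum.

local minimum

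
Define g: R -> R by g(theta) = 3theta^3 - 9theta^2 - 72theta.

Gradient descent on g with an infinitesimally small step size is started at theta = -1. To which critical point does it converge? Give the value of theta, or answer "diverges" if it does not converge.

g'(theta) = 9(theta - 4)(theta + 2), so g'(-1) = -45.
Gradient descent moves in the -g' direction, i.e. theta is increasing.
The nearest critical point in that direction is theta = 4, where g'' = 54 > 0 (a local minimum). The iterate converges there.

4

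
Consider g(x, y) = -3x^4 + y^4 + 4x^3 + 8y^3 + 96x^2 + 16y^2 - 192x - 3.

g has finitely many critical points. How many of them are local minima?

g separates as a function of x plus a function of y, so ∇g=0 decouples.
∂g/∂x = -12(x - 4)(x - 1)(x + 4) = 0 at x ∈ {-4, 1, 4}; ∂g/∂y = 4y(y + 2)(y + 4) = 0 at y ∈ {-4, -2, 0}.
The Hessian is diagonal: diag(g_xx, g_yy). Second derivatives: g_xx(-4)=-480, g_xx(1)=180, g_xx(4)=-288; g_yy(-4)=32, g_yy(-2)=-16, g_yy(0)=32.
Local minima occur where both diagonal entries positive: (1, -4), (1, 0). Count: 2.

2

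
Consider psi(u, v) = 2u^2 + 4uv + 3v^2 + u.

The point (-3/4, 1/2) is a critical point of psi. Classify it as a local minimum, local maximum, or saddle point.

The Hessian of psi is constant: H = [[4, 4], [4, 6]].
det(H) = 4·6 − 4² = 8.
det(H) > 0 and tr(H) = 10 > 0, so H is positive definite and the point is a local minimum.

local minimum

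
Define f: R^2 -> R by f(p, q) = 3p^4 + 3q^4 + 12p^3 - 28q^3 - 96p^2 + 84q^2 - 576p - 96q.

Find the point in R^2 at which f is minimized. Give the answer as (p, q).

(4, 4)

f(p,q) separates as A(p) + B(q), so its minimum is min A + min B.
A'(p) = 12(p - 4)(p + 3)(p + 4) vanishes at p ∈ {-4, -3, 4}; B'(q) = 12(q - 4)(q - 2)(q - 1) vanishes at q ∈ {1, 2, 4}.
Local minima of A (where A''>0): A(-4)=768, A(4)=-2304. Local minima of B: B(1)=-37, B(4)=-64.
So the global minimum of f is A(4) + B(4) = -2304 − 64 = -2368, attained at (4, 4).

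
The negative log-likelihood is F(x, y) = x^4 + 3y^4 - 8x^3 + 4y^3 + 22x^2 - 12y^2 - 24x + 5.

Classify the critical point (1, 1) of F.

local minimum

The mixed partial ∂²F/∂x∂y is 0, so the Hessian at any point is diag(F_xx, F_yy) = diag(4(3x^2 - 12x + 11), 12(3y^2 + 2y - 2)).
At (1, 1): H = diag(8, 36).
Both eigenvalues are positive, so H is positive definite: a local minimum.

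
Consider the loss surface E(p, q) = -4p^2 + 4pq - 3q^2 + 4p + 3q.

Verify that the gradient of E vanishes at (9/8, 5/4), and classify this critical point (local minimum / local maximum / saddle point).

local maximum

∇E = (-8p + 4q + 4, 4p - 6q + 3); substituting (9/8, 5/4) gives ∇E = (0, 0), so (9/8, 5/4) is indeed a critical point.
The Hessian of E is constant: H = [[-8, 4], [4, -6]].
det(H) = (-8)·(-6) − 4² = 32.
det(H) > 0 and tr(H) = -14 < 0, so H is negative definite and the point is a local maximum.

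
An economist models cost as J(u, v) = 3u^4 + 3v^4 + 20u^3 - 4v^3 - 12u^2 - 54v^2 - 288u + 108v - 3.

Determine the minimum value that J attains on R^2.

-878

J(u,v) separates as P(u) + Q(v) − 3, so its minimum is min P + min Q − 3.
P'(u) = 12(u - 2)(u + 3)(u + 4) vanishes at u ∈ {-4, -3, 2}; Q'(v) = 12(v - 3)(v - 1)(v + 3) vanishes at v ∈ {-3, 1, 3}.
Local minima of P (where P''>0): P(-4)=448, P(2)=-416. Local minima of Q: Q(-3)=-459, Q(3)=-27.
So the global minimum of J is P(2) + Q(-3) − 3 = -416 − 459 − 3 = -878, attained at (2, -3).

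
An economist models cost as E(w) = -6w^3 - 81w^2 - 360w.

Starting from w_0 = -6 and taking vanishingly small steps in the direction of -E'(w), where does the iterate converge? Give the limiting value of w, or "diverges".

-5

E'(w) = -18(w + 4)(w + 5), so E'(-6) = -36.
Gradient descent moves in the -E' direction, i.e. w is increasing.
The nearest critical point in that direction is w = -5, where E'' = 18 > 0 (a local minimum). The iterate converges there.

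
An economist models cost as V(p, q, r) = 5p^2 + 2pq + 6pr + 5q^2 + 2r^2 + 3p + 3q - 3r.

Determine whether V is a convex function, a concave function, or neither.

convex

V is quadratic, so its Hessian is the constant matrix H = [[10, 2, 6], [2, 10, 0], [6, 0, 4]].
Leading principal minors: 10, 96, 24.
All positive ⇒ H ≻ 0 ⇒ convex.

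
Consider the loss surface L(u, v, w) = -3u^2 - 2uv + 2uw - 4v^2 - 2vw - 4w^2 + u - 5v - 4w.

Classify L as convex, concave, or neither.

concave

L is quadratic, so its Hessian is the constant matrix H = [[-6, -2, 2], [-2, -8, -2], [2, -2, -8]].
Leading principal minors: -6, 44, -280.
Signs alternate −, +, − ⇒ H ≺ 0 ⇒ concave.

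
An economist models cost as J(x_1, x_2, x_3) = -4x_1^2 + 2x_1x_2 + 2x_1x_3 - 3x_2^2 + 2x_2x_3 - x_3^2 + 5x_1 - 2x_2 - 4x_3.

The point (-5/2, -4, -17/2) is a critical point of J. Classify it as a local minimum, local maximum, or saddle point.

local maximum

The Hessian is constant: H = [[-8, 2, 2], [2, -6, 2], [2, 2, -2]].
Leading principal minors: Δ₁ = -8, Δ₂ = 44, Δ₃ = -16.
The minors alternate sign starting negative (−, +, −), so H is negative definite: a local maximum.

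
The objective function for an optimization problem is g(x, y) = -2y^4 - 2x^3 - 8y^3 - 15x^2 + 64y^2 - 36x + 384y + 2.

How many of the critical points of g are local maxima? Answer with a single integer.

g separates as a function of x plus a function of y, so ∇g=0 decouples.
∂g/∂x = -6(x + 2)(x + 3) = 0 at x ∈ {-3, -2}; ∂g/∂y = -8(y - 4)(y + 3)(y + 4) = 0 at y ∈ {-4, -3, 4}.
The Hessian is diagonal: diag(g_xx, g_yy). Second derivatives: g_xx(-3)=6, g_xx(-2)=-6; g_yy(-4)=-64, g_yy(-3)=56, g_yy(4)=-448.
Local maxima occur where both diagonal entries negative: (-2, -4), (-2, 4). Count: 2.

2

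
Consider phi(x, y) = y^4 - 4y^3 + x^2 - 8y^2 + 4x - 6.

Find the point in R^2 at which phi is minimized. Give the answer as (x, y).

phi(x,y) separates as P(x) + Q(y) − 6, so its minimum is min P + min Q − 6.
P'(x) = 2x + 4 vanishes at x ∈ {-2}; Q'(y) = 4y(y - 4)(y + 1) vanishes at y ∈ {-1, 0, 4}.
Local minima of P (where P''>0): P(-2)=-4. Local minima of Q: Q(-1)=-3, Q(4)=-128.
So the global minimum of phi is P(-2) + Q(4) − 6 = -4 − 128 − 6 = -138, attained at (-2, 4).

(-2, 4)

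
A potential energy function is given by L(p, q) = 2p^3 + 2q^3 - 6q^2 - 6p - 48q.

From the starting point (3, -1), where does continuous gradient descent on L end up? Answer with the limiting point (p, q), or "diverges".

(1, 4)

L is separable, so gradient descent decouples: p follows -∂L/∂p, q follows -∂L/∂q.
∂L/∂p = 6(p - 1)(p + 1); at p=3 this is 48, so p decreases.
∂L/∂q = 6(q - 4)(q + 2); at q=-1 this is -30, so q increases.
p converges to its nearest critical value 1 (a local min of the p-part); q converges to 4. The iterate converges to (1, 4).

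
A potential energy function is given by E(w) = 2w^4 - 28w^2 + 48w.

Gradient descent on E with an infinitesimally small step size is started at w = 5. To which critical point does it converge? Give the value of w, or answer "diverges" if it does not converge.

E'(w) = 8(w - 2)(w - 1)(w + 3), so E'(5) = 768.
Gradient descent moves in the -E' direction, i.e. w is decreasing.
The nearest critical point in that direction is w = 2, where E'' = 40 > 0 (a local minimum). The iterate converges there.

2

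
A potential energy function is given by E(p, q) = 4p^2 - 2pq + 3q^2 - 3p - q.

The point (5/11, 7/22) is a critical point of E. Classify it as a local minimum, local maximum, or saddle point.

local minimum

The Hessian of E is constant: H = [[8, -2], [-2, 6]].
det(H) = 8·6 − (-2)² = 44.
det(H) > 0 and tr(H) = 14 > 0, so H is positive definite and the point is a local minimum.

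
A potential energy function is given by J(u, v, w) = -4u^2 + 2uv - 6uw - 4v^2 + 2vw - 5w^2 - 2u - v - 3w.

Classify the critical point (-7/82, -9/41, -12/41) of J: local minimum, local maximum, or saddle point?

local maximum

The Hessian is constant: H = [[-8, 2, -6], [2, -8, 2], [-6, 2, -10]].
Leading principal minors: Δ₁ = -8, Δ₂ = 60, Δ₃ = -328.
The minors alternate sign starting negative (−, +, −), so H is negative definite: a local maximum.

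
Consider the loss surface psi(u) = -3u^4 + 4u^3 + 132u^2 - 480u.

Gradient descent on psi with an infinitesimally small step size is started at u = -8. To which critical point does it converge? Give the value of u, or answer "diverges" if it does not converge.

psi'(u) = -12(u - 4)(u - 2)(u + 5), so psi'(-8) = 4320.
Gradient descent moves in the -psi' direction, i.e. u is decreasing.
There is no critical point below u=-8, and psi' keeps the same sign, so the iterate runs off to −∞.

diverges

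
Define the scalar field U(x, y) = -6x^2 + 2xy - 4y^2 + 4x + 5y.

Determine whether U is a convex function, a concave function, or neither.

concave

U is quadratic, so its Hessian is the constant matrix H = [[-12, 2], [2, -8]].
det(H) = 92, tr(H) = -20.
det(H) > 0 and tr(H) < 0, so H is negative definite everywhere: concave.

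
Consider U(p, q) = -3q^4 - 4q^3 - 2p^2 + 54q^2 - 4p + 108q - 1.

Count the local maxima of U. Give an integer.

U separates as a function of p plus a function of q, so ∇U=0 decouples.
∂U/∂p = -4(p + 1) = 0 at p ∈ {-1}; ∂U/∂q = -12(q - 3)(q + 1)(q + 3) = 0 at q ∈ {-3, -1, 3}.
The Hessian is diagonal: diag(U_pp, U_qq). Second derivatives: U_pp(-1)=-4; U_qq(-3)=-144, U_qq(-1)=96, U_qq(3)=-288.
Local maxima occur where both diagonal entries negative: (-1, -3), (-1, 3). Count: 2.

2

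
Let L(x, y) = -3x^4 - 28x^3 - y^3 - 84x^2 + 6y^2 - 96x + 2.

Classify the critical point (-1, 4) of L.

local maximum

The mixed partial ∂²L/∂x∂y is 0, so the Hessian at any point is diag(L_xx, L_yy) = diag(-12(3x^2 + 14x + 14), 6(-y + 2)).
At (-1, 4): H = diag(-36, -12).
Both eigenvalues are negative, so H is negative definite: a local maximum.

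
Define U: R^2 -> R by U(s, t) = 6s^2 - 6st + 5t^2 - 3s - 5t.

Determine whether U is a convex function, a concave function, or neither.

U is quadratic, so its Hessian is the constant matrix H = [[12, -6], [-6, 10]].
det(H) = 84, tr(H) = 22.
det(H) > 0 and tr(H) > 0, so H is positive definite everywhere: convex.

convex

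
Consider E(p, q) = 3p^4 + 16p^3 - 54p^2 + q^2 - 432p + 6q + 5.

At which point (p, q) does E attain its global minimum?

(3, -3)

E(p,q) separates as A(p) + B(q) + 5, so its minimum is min A + min B + 5.
A'(p) = 12(p - 3)(p + 3)(p + 4) vanishes at p ∈ {-4, -3, 3}; B'(q) = 2q + 6 vanishes at q ∈ {-3}.
Local minima of A (where A''>0): A(-4)=608, A(3)=-1107. Local minima of B: B(-3)=-9.
So the global minimum of E is A(3) + B(-3) + 5 = -1107 − 9 + 5 = -1111, attained at (3, -3).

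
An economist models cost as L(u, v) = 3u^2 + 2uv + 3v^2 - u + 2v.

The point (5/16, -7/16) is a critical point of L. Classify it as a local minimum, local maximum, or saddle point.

The Hessian of L is constant: H = [[6, 2], [2, 6]].
det(H) = 6·6 − 2² = 32.
det(H) > 0 and tr(H) = 12 > 0, so H is positive definite and the point is a local minimum.

local minimum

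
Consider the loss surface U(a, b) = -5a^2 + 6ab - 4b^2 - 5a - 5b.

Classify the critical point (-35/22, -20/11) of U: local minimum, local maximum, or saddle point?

The Hessian of U is constant: H = [[-10, 6], [6, -8]].
det(H) = (-10)·(-8) − 6² = 44.
det(H) > 0 and tr(H) = -18 < 0, so H is negative definite and the point is a local maximum.

local maximum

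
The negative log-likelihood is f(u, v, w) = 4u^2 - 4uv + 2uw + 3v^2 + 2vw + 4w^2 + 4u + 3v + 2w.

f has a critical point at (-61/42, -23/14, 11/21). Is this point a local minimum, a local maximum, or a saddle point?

local minimum

The Hessian is constant: H = [[8, -4, 2], [-4, 6, 2], [2, 2, 8]].
Leading principal minors: Δ₁ = 8, Δ₂ = 32, Δ₃ = 168.
All leading minors are positive, so H is positive definite: a local minimum.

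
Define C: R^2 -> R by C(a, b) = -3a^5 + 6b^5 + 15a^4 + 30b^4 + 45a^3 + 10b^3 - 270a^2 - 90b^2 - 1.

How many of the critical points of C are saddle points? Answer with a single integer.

C separates as a function of a plus a function of b, so ∇C=0 decouples.
∂C/∂a = -15a(a - 4)(a - 3)(a + 3) = 0 at a ∈ {-3, 0, 3, 4}; ∂C/∂b = 30b(b - 1)(b + 2)(b + 3) = 0 at b ∈ {-3, -2, 0, 1}.
The Hessian is diagonal: diag(C_aa, C_bb). Second derivatives: C_aa(-3)=1890, C_aa(0)=-540, C_aa(3)=270, C_aa(4)=-420; C_bb(-3)=-360, C_bb(-2)=180, C_bb(0)=-180, C_bb(1)=360.
Saddle points occur where the two diagonal entries have opposite signs: (-3, -3), (-3, 0), (0, -2), (0, 1), (3, -3), (3, 0), (4, -2), (4, 1). Count: 8.

8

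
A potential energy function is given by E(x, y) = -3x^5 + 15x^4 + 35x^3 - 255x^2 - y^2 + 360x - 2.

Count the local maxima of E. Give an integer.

2

E separates as a function of x plus a function of y, so ∇E=0 decouples.
∂E/∂x = -15(x - 4)(x - 2)(x - 1)(x + 3) = 0 at x ∈ {-3, 1, 2, 4}; ∂E/∂y = -2y = 0 at y ∈ {0}.
The Hessian is diagonal: diag(E_xx, E_yy). Second derivatives: E_xx(-3)=2100, E_xx(1)=-180, E_xx(2)=150, E_xx(4)=-630; E_yy(0)=-2.
Local maxima occur where both diagonal entries negative: (1, 0), (4, 0). Count: 2.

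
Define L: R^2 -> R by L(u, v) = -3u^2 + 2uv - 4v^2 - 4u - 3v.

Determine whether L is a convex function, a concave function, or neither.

L is quadratic, so its Hessian is the constant matrix H = [[-6, 2], [2, -8]].
det(H) = 44, tr(H) = -14.
det(H) > 0 and tr(H) < 0, so H is negative definite everywhere: concave.

concave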